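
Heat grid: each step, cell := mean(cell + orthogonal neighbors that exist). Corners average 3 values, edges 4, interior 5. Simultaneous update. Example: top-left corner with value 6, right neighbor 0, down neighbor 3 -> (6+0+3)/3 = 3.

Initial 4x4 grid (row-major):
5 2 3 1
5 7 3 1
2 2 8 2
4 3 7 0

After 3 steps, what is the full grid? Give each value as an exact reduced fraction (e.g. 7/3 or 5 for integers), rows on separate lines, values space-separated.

After step 1:
  4 17/4 9/4 5/3
  19/4 19/5 22/5 7/4
  13/4 22/5 22/5 11/4
  3 4 9/2 3
After step 2:
  13/3 143/40 377/120 17/9
  79/20 108/25 83/25 317/120
  77/20 397/100 409/100 119/40
  41/12 159/40 159/40 41/12
After step 3:
  1423/360 1537/400 10733/3600 1381/540
  617/150 3827/1000 2627/750 9743/3600
  1139/300 4041/1000 1833/500 3937/1200
  1349/360 4601/1200 4637/1200 311/90

Answer: 1423/360 1537/400 10733/3600 1381/540
617/150 3827/1000 2627/750 9743/3600
1139/300 4041/1000 1833/500 3937/1200
1349/360 4601/1200 4637/1200 311/90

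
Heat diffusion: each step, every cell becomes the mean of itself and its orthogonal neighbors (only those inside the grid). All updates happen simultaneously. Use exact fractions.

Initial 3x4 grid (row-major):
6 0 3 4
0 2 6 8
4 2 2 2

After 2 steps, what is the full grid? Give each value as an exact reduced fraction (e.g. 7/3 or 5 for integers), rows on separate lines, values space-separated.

Answer: 31/12 5/2 19/5 53/12
9/4 289/100 349/100 91/20
5/2 19/8 137/40 4

Derivation:
After step 1:
  2 11/4 13/4 5
  3 2 21/5 5
  2 5/2 3 4
After step 2:
  31/12 5/2 19/5 53/12
  9/4 289/100 349/100 91/20
  5/2 19/8 137/40 4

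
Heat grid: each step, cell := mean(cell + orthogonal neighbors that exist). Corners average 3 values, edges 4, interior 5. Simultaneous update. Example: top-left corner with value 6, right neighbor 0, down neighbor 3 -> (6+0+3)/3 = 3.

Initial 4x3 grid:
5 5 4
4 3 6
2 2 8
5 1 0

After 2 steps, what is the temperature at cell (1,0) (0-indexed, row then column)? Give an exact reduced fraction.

Answer: 185/48

Derivation:
Step 1: cell (1,0) = 7/2
Step 2: cell (1,0) = 185/48
Full grid after step 2:
  149/36 215/48 29/6
  185/48 101/25 73/16
  757/240 329/100 309/80
  95/36 163/60 3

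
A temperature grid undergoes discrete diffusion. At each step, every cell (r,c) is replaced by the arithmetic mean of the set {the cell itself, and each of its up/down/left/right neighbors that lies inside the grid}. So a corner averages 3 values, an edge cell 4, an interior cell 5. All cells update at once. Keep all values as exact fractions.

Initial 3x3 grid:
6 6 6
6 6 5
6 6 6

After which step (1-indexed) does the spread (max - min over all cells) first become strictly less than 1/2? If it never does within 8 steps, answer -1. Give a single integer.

Answer: 1

Derivation:
Step 1: max=6, min=17/3, spread=1/3
  -> spread < 1/2 first at step 1
Step 2: max=6, min=1373/240, spread=67/240
Step 3: max=1193/200, min=12523/2160, spread=1807/10800
Step 4: max=32039/5400, min=5026037/864000, spread=33401/288000
Step 5: max=3196609/540000, min=45426067/7776000, spread=3025513/38880000
Step 6: max=170044051/28800000, min=18197473133/3110400000, spread=53531/995328
Step 7: max=45864883949/7776000000, min=1093711074151/186624000000, spread=450953/11943936
Step 8: max=5497711389481/933120000000, min=65675736439397/11197440000000, spread=3799043/143327232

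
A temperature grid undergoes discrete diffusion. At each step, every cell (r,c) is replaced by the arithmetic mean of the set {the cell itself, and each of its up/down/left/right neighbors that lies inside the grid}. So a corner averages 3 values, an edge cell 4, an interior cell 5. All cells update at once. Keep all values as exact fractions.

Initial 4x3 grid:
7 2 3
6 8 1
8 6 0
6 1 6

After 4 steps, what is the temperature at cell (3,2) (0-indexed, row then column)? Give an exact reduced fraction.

Answer: 507739/129600

Derivation:
Step 1: cell (3,2) = 7/3
Step 2: cell (3,2) = 31/9
Step 3: cell (3,2) = 491/135
Step 4: cell (3,2) = 507739/129600
Full grid after step 4:
  36853/7200 322343/72000 84809/21600
  41697/8000 17209/3750 278773/72000
  124591/24000 1636339/360000 841319/216000
  216613/43200 3846641/864000 507739/129600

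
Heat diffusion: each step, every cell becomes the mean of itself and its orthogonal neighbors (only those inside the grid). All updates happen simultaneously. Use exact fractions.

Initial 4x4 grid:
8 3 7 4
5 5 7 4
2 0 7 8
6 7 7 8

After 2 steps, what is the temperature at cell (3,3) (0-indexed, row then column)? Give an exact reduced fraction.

Step 1: cell (3,3) = 23/3
Step 2: cell (3,3) = 65/9
Full grid after step 2:
  193/36 61/12 11/2 16/3
  211/48 499/100 134/25 47/8
  349/80 89/20 6 779/120
  53/12 429/80 1543/240 65/9

Answer: 65/9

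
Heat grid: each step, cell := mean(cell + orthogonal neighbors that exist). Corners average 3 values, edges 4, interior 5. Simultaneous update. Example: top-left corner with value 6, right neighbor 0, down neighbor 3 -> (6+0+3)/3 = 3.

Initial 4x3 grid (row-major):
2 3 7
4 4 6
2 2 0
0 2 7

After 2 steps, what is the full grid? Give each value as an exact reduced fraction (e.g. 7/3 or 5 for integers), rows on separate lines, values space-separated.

Answer: 10/3 121/30 163/36
59/20 341/100 257/60
25/12 143/50 13/4
73/36 109/48 19/6

Derivation:
After step 1:
  3 4 16/3
  3 19/5 17/4
  2 2 15/4
  4/3 11/4 3
After step 2:
  10/3 121/30 163/36
  59/20 341/100 257/60
  25/12 143/50 13/4
  73/36 109/48 19/6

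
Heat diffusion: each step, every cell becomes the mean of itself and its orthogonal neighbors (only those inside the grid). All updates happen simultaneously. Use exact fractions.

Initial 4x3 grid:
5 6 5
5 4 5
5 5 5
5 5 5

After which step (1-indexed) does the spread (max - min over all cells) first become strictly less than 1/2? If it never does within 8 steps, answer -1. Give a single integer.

Step 1: max=16/3, min=19/4, spread=7/12
Step 2: max=31/6, min=243/50, spread=23/75
  -> spread < 1/2 first at step 2
Step 3: max=2191/432, min=4909/1000, spread=8789/54000
Step 4: max=544583/108000, min=355877/72000, spread=4307/43200
Step 5: max=9755381/1944000, min=19801/4000, spread=26419/388800
Step 6: max=1947867443/388800000, min=47548981/9600000, spread=1770697/31104000
Step 7: max=17499033913/3499200000, min=3855498739/777600000, spread=11943167/279936000
Step 8: max=6994778093483/1399680000000, min=1542923682149/311040000000, spread=825944381/22394880000

Answer: 2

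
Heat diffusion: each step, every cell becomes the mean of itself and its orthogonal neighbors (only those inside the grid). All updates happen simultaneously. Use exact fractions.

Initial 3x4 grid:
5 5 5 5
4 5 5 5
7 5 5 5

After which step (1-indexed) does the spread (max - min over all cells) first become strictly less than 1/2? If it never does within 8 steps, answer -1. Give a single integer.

Step 1: max=11/2, min=14/3, spread=5/6
Step 2: max=193/36, min=73/15, spread=89/180
  -> spread < 1/2 first at step 2
Step 3: max=18679/3600, min=10693/2160, spread=643/2700
Step 4: max=668731/129600, min=16804/3375, spread=117287/648000
Step 5: max=39755669/7776000, min=5392037/1080000, spread=4665013/38880000
Step 6: max=2378993431/466560000, min=675101/135000, spread=73351/746496
Step 7: max=142259482229/27993600000, min=487091633/97200000, spread=79083677/1119744000
Step 8: max=8521964232511/1679616000000, min=58510264369/11664000000, spread=771889307/13436928000

Answer: 2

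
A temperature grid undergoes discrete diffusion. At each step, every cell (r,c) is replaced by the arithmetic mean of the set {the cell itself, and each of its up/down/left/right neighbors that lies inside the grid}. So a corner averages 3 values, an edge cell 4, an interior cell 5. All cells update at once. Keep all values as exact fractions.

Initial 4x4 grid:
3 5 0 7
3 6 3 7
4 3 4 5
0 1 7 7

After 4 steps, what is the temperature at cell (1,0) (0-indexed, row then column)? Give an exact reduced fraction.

Answer: 3025/864

Derivation:
Step 1: cell (1,0) = 4
Step 2: cell (1,0) = 85/24
Step 3: cell (1,0) = 12623/3600
Step 4: cell (1,0) = 3025/864
Full grid after step 4:
  237241/64800 166541/43200 181829/43200 146477/32400
  3025/864 683839/180000 388673/90000 40741/8640
  349913/108000 4108/1125 158263/36000 1063589/216000
  9989/3240 384353/108000 473317/108000 64081/12960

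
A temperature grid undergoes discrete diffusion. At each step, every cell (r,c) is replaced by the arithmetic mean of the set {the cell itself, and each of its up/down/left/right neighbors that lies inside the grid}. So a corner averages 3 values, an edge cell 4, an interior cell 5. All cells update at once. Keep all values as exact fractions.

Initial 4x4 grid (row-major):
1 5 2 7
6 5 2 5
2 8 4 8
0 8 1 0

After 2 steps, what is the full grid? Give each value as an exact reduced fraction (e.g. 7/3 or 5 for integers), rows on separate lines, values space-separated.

After step 1:
  4 13/4 4 14/3
  7/2 26/5 18/5 11/2
  4 27/5 23/5 17/4
  10/3 17/4 13/4 3
After step 2:
  43/12 329/80 931/240 85/18
  167/40 419/100 229/50 1081/240
  487/120 469/100 211/50 347/80
  139/36 487/120 151/40 7/2

Answer: 43/12 329/80 931/240 85/18
167/40 419/100 229/50 1081/240
487/120 469/100 211/50 347/80
139/36 487/120 151/40 7/2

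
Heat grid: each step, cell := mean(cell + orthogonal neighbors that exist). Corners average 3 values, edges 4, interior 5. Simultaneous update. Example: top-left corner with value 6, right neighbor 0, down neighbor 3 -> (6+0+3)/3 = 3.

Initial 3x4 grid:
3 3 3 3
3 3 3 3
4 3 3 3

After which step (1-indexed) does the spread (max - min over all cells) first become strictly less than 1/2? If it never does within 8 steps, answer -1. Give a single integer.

Answer: 1

Derivation:
Step 1: max=10/3, min=3, spread=1/3
  -> spread < 1/2 first at step 1
Step 2: max=59/18, min=3, spread=5/18
Step 3: max=689/216, min=3, spread=41/216
Step 4: max=81977/25920, min=3, spread=4217/25920
Step 5: max=4874749/1555200, min=21679/7200, spread=38417/311040
Step 6: max=291136211/93312000, min=434597/144000, spread=1903471/18662400
Step 7: max=17397149089/5598720000, min=13075759/4320000, spread=18038617/223948800
Step 8: max=1041037782851/335923200000, min=1179326759/388800000, spread=883978523/13436928000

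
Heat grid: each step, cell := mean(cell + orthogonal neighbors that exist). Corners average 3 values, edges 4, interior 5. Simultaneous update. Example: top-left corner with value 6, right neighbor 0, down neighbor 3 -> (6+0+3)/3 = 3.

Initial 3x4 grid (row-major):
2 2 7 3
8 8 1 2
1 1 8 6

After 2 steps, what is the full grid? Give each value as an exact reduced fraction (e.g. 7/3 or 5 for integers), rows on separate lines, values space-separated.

After step 1:
  4 19/4 13/4 4
  19/4 4 26/5 3
  10/3 9/2 4 16/3
After step 2:
  9/2 4 43/10 41/12
  193/48 116/25 389/100 263/60
  151/36 95/24 571/120 37/9

Answer: 9/2 4 43/10 41/12
193/48 116/25 389/100 263/60
151/36 95/24 571/120 37/9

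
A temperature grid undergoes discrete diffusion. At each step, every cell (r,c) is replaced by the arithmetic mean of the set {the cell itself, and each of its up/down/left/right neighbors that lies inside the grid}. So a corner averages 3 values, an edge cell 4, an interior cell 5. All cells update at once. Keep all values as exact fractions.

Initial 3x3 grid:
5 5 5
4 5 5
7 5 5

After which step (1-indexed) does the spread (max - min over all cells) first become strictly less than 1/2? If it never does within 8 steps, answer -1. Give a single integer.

Answer: 2

Derivation:
Step 1: max=11/2, min=14/3, spread=5/6
Step 2: max=193/36, min=73/15, spread=89/180
  -> spread < 1/2 first at step 2
Step 3: max=37433/7200, min=889/180, spread=1873/7200
Step 4: max=669181/129600, min=268597/54000, spread=122741/648000
Step 5: max=132686897/25920000, min=359879/72000, spread=3130457/25920000
Step 6: max=2381987029/466560000, min=244032637/48600000, spread=196368569/2332800000
Step 7: max=142457270063/27993600000, min=11735099849/2332800000, spread=523543/8957952
Step 8: max=8535364378861/1679616000000, min=117589568413/23328000000, spread=4410589/107495424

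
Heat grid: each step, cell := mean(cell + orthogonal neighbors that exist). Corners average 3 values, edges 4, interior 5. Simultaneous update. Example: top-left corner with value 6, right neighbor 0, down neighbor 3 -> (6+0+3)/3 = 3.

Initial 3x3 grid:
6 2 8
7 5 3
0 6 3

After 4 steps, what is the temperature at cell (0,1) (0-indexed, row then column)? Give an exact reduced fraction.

Answer: 4035239/864000

Derivation:
Step 1: cell (0,1) = 21/4
Step 2: cell (0,1) = 1151/240
Step 3: cell (0,1) = 68437/14400
Step 4: cell (0,1) = 4035239/864000
Full grid after step 4:
  67513/14400 4035239/864000 149773/32400
  1952557/432000 100973/22500 3846989/864000
  140623/32400 1855057/432000 185189/43200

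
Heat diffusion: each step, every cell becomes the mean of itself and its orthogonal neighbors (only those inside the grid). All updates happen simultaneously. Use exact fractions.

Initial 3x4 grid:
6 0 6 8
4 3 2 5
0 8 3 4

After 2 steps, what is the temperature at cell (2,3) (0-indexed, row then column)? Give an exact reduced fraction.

Answer: 13/3

Derivation:
Step 1: cell (2,3) = 4
Step 2: cell (2,3) = 13/3
Full grid after step 2:
  31/9 869/240 1073/240 181/36
  839/240 177/50 101/25 1133/240
  43/12 303/80 311/80 13/3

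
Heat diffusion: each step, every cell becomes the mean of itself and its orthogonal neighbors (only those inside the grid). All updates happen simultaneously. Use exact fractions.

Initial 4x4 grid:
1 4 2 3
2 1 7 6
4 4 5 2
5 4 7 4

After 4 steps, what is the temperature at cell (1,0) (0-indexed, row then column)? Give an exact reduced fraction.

Step 1: cell (1,0) = 2
Step 2: cell (1,0) = 701/240
Step 3: cell (1,0) = 20759/7200
Step 4: cell (1,0) = 689309/216000
Full grid after step 4:
  182849/64800 344527/108000 77587/21600 255553/64800
  689309/216000 614567/180000 710743/180000 35461/8640
  789029/216000 721319/180000 763223/180000 956933/216000
  265217/64800 459967/108000 488719/108000 293633/64800

Answer: 689309/216000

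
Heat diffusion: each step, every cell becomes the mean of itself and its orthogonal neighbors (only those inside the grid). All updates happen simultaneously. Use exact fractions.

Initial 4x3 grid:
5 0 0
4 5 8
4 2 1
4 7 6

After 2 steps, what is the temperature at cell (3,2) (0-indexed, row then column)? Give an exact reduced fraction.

Answer: 41/9

Derivation:
Step 1: cell (3,2) = 14/3
Step 2: cell (3,2) = 41/9
Full grid after step 2:
  10/3 359/120 26/9
  37/10 181/50 853/240
  21/5 201/50 973/240
  53/12 1093/240 41/9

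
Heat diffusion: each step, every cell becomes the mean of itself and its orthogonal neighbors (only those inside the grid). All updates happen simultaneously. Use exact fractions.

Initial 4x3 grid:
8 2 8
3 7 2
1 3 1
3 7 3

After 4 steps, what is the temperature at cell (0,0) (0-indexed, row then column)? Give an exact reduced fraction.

Answer: 582589/129600

Derivation:
Step 1: cell (0,0) = 13/3
Step 2: cell (0,0) = 46/9
Step 3: cell (0,0) = 4807/1080
Step 4: cell (0,0) = 582589/129600
Full grid after step 4:
  582589/129600 3766031/864000 190363/43200
  870629/216000 1499269/360000 283543/72000
  817369/216000 161693/45000 800869/216000
  227557/64800 773879/216000 223807/64800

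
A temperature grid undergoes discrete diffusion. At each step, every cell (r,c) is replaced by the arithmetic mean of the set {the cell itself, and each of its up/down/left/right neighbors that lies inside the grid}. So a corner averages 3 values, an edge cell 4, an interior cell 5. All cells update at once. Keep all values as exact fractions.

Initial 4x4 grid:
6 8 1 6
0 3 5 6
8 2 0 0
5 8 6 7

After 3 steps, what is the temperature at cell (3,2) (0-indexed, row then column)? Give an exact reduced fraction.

Answer: 15949/3600

Derivation:
Step 1: cell (3,2) = 21/4
Step 2: cell (3,2) = 523/120
Step 3: cell (3,2) = 15949/3600
Full grid after step 3:
  4673/1080 15329/3600 15181/3600 112/27
  3881/900 11993/3000 5753/1500 13981/3600
  113/25 867/200 5759/1500 13729/3600
  1867/360 5699/1200 15949/3600 551/135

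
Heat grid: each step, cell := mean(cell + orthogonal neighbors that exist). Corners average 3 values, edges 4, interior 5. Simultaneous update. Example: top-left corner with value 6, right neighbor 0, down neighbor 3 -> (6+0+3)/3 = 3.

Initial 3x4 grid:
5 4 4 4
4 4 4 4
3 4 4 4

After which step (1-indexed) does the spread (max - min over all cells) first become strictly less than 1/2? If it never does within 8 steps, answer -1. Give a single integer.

Answer: 2

Derivation:
Step 1: max=13/3, min=11/3, spread=2/3
Step 2: max=151/36, min=137/36, spread=7/18
  -> spread < 1/2 first at step 2
Step 3: max=1777/432, min=1679/432, spread=49/216
Step 4: max=10553/2592, min=10183/2592, spread=185/1296
Step 5: max=62923/15552, min=61493/15552, spread=715/7776
Step 6: max=125387/31104, min=123445/31104, spread=971/15552
Step 7: max=187639/46656, min=185609/46656, spread=1015/23328
Step 8: max=8992177/2239488, min=8923727/2239488, spread=34225/1119744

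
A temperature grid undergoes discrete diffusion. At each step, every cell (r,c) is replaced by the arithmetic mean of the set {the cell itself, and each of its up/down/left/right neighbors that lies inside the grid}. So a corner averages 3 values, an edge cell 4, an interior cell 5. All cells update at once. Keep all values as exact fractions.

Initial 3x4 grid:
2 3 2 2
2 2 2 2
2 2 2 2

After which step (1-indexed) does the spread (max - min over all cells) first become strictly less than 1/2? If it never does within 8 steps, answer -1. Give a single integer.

Answer: 1

Derivation:
Step 1: max=7/3, min=2, spread=1/3
  -> spread < 1/2 first at step 1
Step 2: max=271/120, min=2, spread=31/120
Step 3: max=2371/1080, min=2, spread=211/1080
Step 4: max=232897/108000, min=3647/1800, spread=14077/108000
Step 5: max=2084407/972000, min=219683/108000, spread=5363/48600
Step 6: max=62060809/29160000, min=122869/60000, spread=93859/1166400
Step 7: max=3709474481/1749600000, min=199736467/97200000, spread=4568723/69984000
Step 8: max=221732435629/104976000000, min=6013618889/2916000000, spread=8387449/167961600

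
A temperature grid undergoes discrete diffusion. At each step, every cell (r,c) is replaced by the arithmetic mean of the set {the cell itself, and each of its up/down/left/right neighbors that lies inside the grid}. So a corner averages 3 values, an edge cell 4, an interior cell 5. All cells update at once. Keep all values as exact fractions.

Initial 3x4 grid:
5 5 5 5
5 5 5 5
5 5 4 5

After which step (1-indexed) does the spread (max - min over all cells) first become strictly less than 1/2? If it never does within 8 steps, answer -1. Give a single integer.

Answer: 1

Derivation:
Step 1: max=5, min=14/3, spread=1/3
  -> spread < 1/2 first at step 1
Step 2: max=5, min=569/120, spread=31/120
Step 3: max=5, min=5189/1080, spread=211/1080
Step 4: max=8953/1800, min=523103/108000, spread=14077/108000
Step 5: max=536317/108000, min=4719593/972000, spread=5363/48600
Step 6: max=297131/60000, min=142059191/29160000, spread=93859/1166400
Step 7: max=480663533/97200000, min=8537725519/1749600000, spread=4568723/69984000
Step 8: max=14398381111/2916000000, min=513099564371/104976000000, spread=8387449/167961600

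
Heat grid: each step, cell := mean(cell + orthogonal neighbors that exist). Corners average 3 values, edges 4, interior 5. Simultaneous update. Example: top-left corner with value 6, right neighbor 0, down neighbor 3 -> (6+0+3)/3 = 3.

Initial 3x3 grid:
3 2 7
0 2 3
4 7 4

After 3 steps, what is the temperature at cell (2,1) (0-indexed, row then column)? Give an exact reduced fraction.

Answer: 53641/14400

Derivation:
Step 1: cell (2,1) = 17/4
Step 2: cell (2,1) = 923/240
Step 3: cell (2,1) = 53641/14400
Full grid after step 3:
  5803/2160 22783/7200 1283/360
  42541/14400 833/250 13829/3600
  3539/1080 53641/14400 8653/2160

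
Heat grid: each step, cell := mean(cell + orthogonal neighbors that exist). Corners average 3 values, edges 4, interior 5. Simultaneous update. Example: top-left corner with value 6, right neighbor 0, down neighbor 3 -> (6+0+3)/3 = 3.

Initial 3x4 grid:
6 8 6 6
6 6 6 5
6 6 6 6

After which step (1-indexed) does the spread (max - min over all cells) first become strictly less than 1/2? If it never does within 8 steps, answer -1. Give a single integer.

Answer: 4

Derivation:
Step 1: max=20/3, min=17/3, spread=1
Step 2: max=391/60, min=1373/240, spread=191/240
Step 3: max=3451/540, min=12523/2160, spread=427/720
Step 4: max=101953/16200, min=762929/129600, spread=1171/2880
  -> spread < 1/2 first at step 4
Step 5: max=3045031/486000, min=45970531/7776000, spread=183331/518400
Step 6: max=181411649/29160000, min=2778170009/466560000, spread=331777/1244160
Step 7: max=5422016783/874800000, min=167316996331/27993600000, spread=9166727/41472000
Step 8: max=648148800719/104976000000, min=10078123364129/1679616000000, spread=779353193/4478976000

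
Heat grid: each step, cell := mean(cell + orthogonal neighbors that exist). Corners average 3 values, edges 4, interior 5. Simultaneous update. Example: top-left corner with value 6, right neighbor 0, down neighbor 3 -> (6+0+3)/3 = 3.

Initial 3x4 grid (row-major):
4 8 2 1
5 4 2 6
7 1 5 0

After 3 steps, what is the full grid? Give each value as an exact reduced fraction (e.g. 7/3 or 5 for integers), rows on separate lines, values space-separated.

After step 1:
  17/3 9/2 13/4 3
  5 4 19/5 9/4
  13/3 17/4 2 11/3
After step 2:
  91/18 209/48 291/80 17/6
  19/4 431/100 153/50 763/240
  163/36 175/48 823/240 95/36
After step 3:
  2039/432 31243/7200 2777/800 193/60
  5593/1200 503/125 21139/6000 42161/14400
  1861/432 28643/7200 22993/7200 3329/1080

Answer: 2039/432 31243/7200 2777/800 193/60
5593/1200 503/125 21139/6000 42161/14400
1861/432 28643/7200 22993/7200 3329/1080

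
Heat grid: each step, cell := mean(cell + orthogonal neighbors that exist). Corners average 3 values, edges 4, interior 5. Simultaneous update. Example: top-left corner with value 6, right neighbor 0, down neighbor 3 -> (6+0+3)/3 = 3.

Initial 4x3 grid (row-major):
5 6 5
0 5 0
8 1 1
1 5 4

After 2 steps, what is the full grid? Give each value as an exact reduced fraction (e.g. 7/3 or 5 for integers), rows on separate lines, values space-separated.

After step 1:
  11/3 21/4 11/3
  9/2 12/5 11/4
  5/2 4 3/2
  14/3 11/4 10/3
After step 2:
  161/36 899/240 35/9
  49/15 189/50 619/240
  47/12 263/100 139/48
  119/36 59/16 91/36

Answer: 161/36 899/240 35/9
49/15 189/50 619/240
47/12 263/100 139/48
119/36 59/16 91/36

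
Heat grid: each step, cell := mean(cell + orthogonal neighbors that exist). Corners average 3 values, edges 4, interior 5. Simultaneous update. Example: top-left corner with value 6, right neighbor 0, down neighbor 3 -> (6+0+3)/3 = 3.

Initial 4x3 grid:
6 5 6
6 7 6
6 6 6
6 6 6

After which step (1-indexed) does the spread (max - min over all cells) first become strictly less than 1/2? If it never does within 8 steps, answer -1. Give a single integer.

Answer: 2

Derivation:
Step 1: max=25/4, min=17/3, spread=7/12
Step 2: max=307/50, min=35/6, spread=23/75
  -> spread < 1/2 first at step 2
Step 3: max=6091/1000, min=2561/432, spread=8789/54000
Step 4: max=436123/72000, min=643417/108000, spread=4307/43200
Step 5: max=24199/4000, min=11628619/1944000, spread=26419/388800
Step 6: max=58051019/9600000, min=2328932557/388800000, spread=1770697/31104000
Step 7: max=4698101261/777600000, min=20992166087/3499200000, spread=11943167/279936000
Step 8: max=1878516317851/311040000000, min=8401701906517/1399680000000, spread=825944381/22394880000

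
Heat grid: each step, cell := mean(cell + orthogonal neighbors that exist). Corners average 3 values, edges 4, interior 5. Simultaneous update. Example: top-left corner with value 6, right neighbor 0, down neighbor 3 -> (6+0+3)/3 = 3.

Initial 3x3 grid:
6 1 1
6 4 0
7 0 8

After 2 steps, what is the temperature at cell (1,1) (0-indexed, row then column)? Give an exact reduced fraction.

Step 1: cell (1,1) = 11/5
Step 2: cell (1,1) = 379/100
Full grid after step 2:
  157/36 51/20 83/36
  997/240 379/100 527/240
  89/18 279/80 32/9

Answer: 379/100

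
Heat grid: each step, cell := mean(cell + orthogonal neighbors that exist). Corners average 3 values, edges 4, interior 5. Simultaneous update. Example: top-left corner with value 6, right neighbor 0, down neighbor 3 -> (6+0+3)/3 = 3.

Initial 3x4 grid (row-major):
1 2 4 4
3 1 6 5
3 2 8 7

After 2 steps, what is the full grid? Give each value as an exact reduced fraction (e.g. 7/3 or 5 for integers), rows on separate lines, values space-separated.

Answer: 2 27/10 227/60 83/18
71/30 151/50 457/100 213/40
49/18 883/240 1243/240 215/36

Derivation:
After step 1:
  2 2 4 13/3
  2 14/5 24/5 11/2
  8/3 7/2 23/4 20/3
After step 2:
  2 27/10 227/60 83/18
  71/30 151/50 457/100 213/40
  49/18 883/240 1243/240 215/36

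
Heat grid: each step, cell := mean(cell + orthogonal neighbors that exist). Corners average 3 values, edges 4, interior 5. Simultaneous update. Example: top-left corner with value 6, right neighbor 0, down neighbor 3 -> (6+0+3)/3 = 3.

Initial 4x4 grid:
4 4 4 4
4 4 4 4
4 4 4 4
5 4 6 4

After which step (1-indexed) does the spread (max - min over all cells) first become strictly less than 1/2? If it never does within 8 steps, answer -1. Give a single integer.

Answer: 3

Derivation:
Step 1: max=19/4, min=4, spread=3/4
Step 2: max=1099/240, min=4, spread=139/240
Step 3: max=31859/7200, min=4, spread=3059/7200
  -> spread < 1/2 first at step 3
Step 4: max=944977/216000, min=2009/500, spread=77089/216000
Step 5: max=27998123/6480000, min=363407/90000, spread=1832819/6480000
Step 6: max=835718299/194400000, min=1753297/432000, spread=46734649/194400000
Step 7: max=24919328479/5832000000, min=66004523/16200000, spread=1157700199/5832000000
Step 8: max=744945154327/174960000000, min=39761921561/9720000000, spread=29230566229/174960000000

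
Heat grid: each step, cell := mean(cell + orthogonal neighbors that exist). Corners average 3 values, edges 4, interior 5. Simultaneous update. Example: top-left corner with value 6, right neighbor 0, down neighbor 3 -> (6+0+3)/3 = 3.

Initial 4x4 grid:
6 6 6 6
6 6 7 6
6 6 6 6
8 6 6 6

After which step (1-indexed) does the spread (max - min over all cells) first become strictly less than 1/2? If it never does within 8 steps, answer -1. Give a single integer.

Step 1: max=20/3, min=6, spread=2/3
Step 2: max=59/9, min=6, spread=5/9
Step 3: max=689/108, min=4861/800, spread=6553/21600
  -> spread < 1/2 first at step 3
Step 4: max=51383/8100, min=14647/2400, spread=3119/12960
Step 5: max=764107/121500, min=176329/28800, spread=647009/3888000
Step 6: max=9138391/1458000, min=397278979/64800000, spread=79845589/583200000
Step 7: max=546222473/87480000, min=1788033407/291600000, spread=98124509/874800000
Step 8: max=10219871897/1640250000, min=53681586371/8748000000, spread=2473191239/26244000000

Answer: 3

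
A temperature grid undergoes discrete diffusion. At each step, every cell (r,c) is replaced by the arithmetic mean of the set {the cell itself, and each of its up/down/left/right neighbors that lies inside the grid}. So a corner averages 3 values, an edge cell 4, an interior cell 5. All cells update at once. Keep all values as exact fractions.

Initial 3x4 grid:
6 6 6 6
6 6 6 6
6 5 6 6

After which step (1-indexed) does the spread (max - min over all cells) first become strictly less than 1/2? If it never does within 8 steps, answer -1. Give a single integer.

Step 1: max=6, min=17/3, spread=1/3
  -> spread < 1/2 first at step 1
Step 2: max=6, min=689/120, spread=31/120
Step 3: max=6, min=6269/1080, spread=211/1080
Step 4: max=10753/1800, min=631103/108000, spread=14077/108000
Step 5: max=644317/108000, min=5691593/972000, spread=5363/48600
Step 6: max=357131/60000, min=171219191/29160000, spread=93859/1166400
Step 7: max=577863533/97200000, min=10287325519/1749600000, spread=4568723/69984000
Step 8: max=17314381111/2916000000, min=618075564371/104976000000, spread=8387449/167961600

Answer: 1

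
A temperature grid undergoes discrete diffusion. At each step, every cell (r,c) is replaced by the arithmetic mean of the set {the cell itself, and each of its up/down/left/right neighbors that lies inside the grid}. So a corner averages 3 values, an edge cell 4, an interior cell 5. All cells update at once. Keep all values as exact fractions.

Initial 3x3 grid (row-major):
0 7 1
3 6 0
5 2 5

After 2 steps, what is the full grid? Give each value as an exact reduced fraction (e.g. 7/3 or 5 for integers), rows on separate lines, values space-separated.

After step 1:
  10/3 7/2 8/3
  7/2 18/5 3
  10/3 9/2 7/3
After step 2:
  31/9 131/40 55/18
  413/120 181/50 29/10
  34/9 413/120 59/18

Answer: 31/9 131/40 55/18
413/120 181/50 29/10
34/9 413/120 59/18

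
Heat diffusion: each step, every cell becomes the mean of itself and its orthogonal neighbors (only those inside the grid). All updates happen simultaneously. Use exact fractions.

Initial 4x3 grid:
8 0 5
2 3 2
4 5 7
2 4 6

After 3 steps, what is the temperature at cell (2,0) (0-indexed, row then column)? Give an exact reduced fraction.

Answer: 1321/360

Derivation:
Step 1: cell (2,0) = 13/4
Step 2: cell (2,0) = 463/120
Step 3: cell (2,0) = 1321/360
Full grid after step 3:
  3667/1080 515/144 7229/2160
  2687/720 4229/1200 5689/1440
  1321/360 21/5 6209/1440
  8591/2160 4067/960 5153/1080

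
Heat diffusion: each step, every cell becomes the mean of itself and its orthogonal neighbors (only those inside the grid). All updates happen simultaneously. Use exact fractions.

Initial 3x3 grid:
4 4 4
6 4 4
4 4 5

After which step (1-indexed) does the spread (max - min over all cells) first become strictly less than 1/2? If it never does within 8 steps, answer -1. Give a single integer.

Step 1: max=14/3, min=4, spread=2/3
Step 2: max=547/120, min=49/12, spread=19/40
  -> spread < 1/2 first at step 2
Step 3: max=9679/2160, min=3023/720, spread=61/216
Step 4: max=573113/129600, min=182521/43200, spread=511/2592
Step 5: max=34252111/7776000, min=11058287/2592000, spread=4309/31104
Step 6: max=2043591017/466560000, min=666074089/155520000, spread=36295/373248
Step 7: max=122277658399/27993600000, min=40122192383/9331200000, spread=305773/4478976
Step 8: max=7317973692953/1679616000000, min=2412491741401/559872000000, spread=2575951/53747712

Answer: 2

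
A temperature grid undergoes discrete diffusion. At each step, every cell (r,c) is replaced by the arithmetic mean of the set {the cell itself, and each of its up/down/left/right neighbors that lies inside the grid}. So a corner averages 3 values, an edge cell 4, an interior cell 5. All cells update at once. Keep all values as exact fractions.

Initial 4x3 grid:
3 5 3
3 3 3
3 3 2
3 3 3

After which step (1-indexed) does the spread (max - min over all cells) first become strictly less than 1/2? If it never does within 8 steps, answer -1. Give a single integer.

Step 1: max=11/3, min=8/3, spread=1
Step 2: max=427/120, min=329/120, spread=49/60
Step 3: max=3677/1080, min=3029/1080, spread=3/5
Step 4: max=1434763/432000, min=93311/32400, spread=571849/1296000
  -> spread < 1/2 first at step 4
Step 5: max=12747233/3888000, min=2821097/972000, spread=97523/259200
Step 6: max=754494007/233280000, min=85799129/29160000, spread=302671/1036800
Step 7: max=44940357413/13996800000, min=5186756311/1749600000, spread=45950759/186624000
Step 8: max=2675915355967/839808000000, min=313683705449/104976000000, spread=443855233/2239488000

Answer: 4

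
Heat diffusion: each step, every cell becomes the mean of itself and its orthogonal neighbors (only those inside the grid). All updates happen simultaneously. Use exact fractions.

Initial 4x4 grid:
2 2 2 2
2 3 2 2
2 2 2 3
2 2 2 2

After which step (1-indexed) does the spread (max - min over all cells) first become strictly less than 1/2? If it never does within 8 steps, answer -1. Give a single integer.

Step 1: max=7/3, min=2, spread=1/3
  -> spread < 1/2 first at step 1
Step 2: max=271/120, min=2, spread=31/120
Step 3: max=3959/1800, min=493/240, spread=523/3600
Step 4: max=117947/54000, min=4973/2400, spread=12109/108000
Step 5: max=3519311/1620000, min=452117/216000, spread=256867/3240000
Step 6: max=210341311/97200000, min=13631431/6480000, spread=2934923/48600000
Step 7: max=3148196969/1458000000, min=136918231/64800000, spread=135073543/2916000000
Step 8: max=188523074629/87480000000, min=12356102879/5832000000, spread=795382861/21870000000

Answer: 1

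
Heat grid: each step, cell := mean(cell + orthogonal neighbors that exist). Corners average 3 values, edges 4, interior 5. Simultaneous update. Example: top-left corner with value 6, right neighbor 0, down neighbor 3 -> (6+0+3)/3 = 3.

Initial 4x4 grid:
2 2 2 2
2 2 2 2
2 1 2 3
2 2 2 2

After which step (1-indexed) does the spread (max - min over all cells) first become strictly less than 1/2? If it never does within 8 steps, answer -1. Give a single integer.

Answer: 2

Derivation:
Step 1: max=7/3, min=7/4, spread=7/12
Step 2: max=53/24, min=91/50, spread=233/600
  -> spread < 1/2 first at step 2
Step 3: max=925/432, min=4457/2400, spread=6137/21600
Step 4: max=136163/64800, min=20221/10800, spread=14837/64800
Step 5: max=3361541/1620000, min=122783/64800, spread=48661/270000
Step 6: max=39971957/19440000, min=18548107/9720000, spread=35503/240000
Step 7: max=2979236657/1458000000, min=560550373/291600000, spread=7353533/60750000
Step 8: max=177802820731/87480000000, min=16907293771/8748000000, spread=2909961007/29160000000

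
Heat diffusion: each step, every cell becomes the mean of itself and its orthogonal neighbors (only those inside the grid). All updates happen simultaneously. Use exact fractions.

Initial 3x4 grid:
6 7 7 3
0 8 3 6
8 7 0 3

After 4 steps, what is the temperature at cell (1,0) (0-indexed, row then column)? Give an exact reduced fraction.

Answer: 2240347/432000

Derivation:
Step 1: cell (1,0) = 11/2
Step 2: cell (1,0) = 119/24
Step 3: cell (1,0) = 38873/7200
Step 4: cell (1,0) = 2240347/432000
Full grid after step 4:
  350393/64800 140437/27000 135697/27000 602581/129600
  2240347/432000 925283/180000 1661791/360000 3816989/864000
  111131/21600 19199/4000 160721/36000 58709/14400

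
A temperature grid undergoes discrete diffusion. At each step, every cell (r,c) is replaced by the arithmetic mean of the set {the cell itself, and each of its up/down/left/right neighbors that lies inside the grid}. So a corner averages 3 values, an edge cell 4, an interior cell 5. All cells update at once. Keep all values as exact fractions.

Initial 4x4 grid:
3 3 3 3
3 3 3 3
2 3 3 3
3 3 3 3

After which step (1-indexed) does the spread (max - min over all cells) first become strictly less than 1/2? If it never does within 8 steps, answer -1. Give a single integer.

Answer: 1

Derivation:
Step 1: max=3, min=8/3, spread=1/3
  -> spread < 1/2 first at step 1
Step 2: max=3, min=329/120, spread=31/120
Step 3: max=3, min=3029/1080, spread=211/1080
Step 4: max=3, min=307157/108000, spread=16843/108000
Step 5: max=26921/9000, min=2777357/972000, spread=130111/972000
Step 6: max=1612841/540000, min=83837633/29160000, spread=3255781/29160000
Step 7: max=1608893/540000, min=2524046309/874800000, spread=82360351/874800000
Step 8: max=289093559/97200000, min=75980683109/26244000000, spread=2074577821/26244000000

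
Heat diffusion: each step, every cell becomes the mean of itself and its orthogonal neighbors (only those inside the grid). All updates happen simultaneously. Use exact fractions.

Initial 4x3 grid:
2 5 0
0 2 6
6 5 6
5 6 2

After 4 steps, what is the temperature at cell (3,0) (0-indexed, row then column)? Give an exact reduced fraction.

Step 1: cell (3,0) = 17/3
Step 2: cell (3,0) = 85/18
Step 3: cell (3,0) = 503/108
Step 4: cell (3,0) = 290581/64800
Full grid after step 4:
  391027/129600 101069/32000 432077/129600
  371371/108000 426949/120000 805867/216000
  441641/108000 377443/90000 920407/216000
  290581/64800 1978099/432000 37007/8100

Answer: 290581/64800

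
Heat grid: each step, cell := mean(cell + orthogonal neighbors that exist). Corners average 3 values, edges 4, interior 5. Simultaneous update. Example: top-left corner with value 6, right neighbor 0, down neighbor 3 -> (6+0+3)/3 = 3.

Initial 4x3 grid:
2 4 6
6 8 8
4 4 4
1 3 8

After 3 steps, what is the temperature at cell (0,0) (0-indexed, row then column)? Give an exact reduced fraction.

Step 1: cell (0,0) = 4
Step 2: cell (0,0) = 14/3
Step 3: cell (0,0) = 701/144
Full grid after step 3:
  701/144 2117/400 413/72
  11267/2400 10541/2000 6871/1200
  30661/7200 28663/6000 269/50
  8311/2160 3917/900 1751/360

Answer: 701/144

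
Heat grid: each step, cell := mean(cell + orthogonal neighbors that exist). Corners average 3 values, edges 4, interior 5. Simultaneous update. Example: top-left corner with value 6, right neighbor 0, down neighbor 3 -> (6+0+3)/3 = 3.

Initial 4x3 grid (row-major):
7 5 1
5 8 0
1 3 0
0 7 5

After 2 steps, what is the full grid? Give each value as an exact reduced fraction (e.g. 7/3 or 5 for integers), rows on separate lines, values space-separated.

After step 1:
  17/3 21/4 2
  21/4 21/5 9/4
  9/4 19/5 2
  8/3 15/4 4
After step 2:
  97/18 1027/240 19/6
  521/120 83/20 209/80
  419/120 16/5 241/80
  26/9 853/240 13/4

Answer: 97/18 1027/240 19/6
521/120 83/20 209/80
419/120 16/5 241/80
26/9 853/240 13/4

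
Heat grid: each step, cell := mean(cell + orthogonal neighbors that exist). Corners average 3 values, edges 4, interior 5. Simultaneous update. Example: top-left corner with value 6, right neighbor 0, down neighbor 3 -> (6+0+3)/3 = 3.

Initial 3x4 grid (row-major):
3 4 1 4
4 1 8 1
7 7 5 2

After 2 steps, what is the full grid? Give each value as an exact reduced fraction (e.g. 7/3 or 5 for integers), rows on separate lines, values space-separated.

Answer: 29/9 449/120 117/40 10/3
1093/240 19/5 43/10 697/240
59/12 213/40 491/120 143/36

Derivation:
After step 1:
  11/3 9/4 17/4 2
  15/4 24/5 16/5 15/4
  6 5 11/2 8/3
After step 2:
  29/9 449/120 117/40 10/3
  1093/240 19/5 43/10 697/240
  59/12 213/40 491/120 143/36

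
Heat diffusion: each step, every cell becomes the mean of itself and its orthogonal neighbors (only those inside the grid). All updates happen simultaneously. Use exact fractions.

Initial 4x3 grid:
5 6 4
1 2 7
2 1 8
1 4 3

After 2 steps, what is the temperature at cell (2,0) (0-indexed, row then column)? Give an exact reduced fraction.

Answer: 569/240

Derivation:
Step 1: cell (2,0) = 5/4
Step 2: cell (2,0) = 569/240
Full grid after step 2:
  43/12 1039/240 91/18
  223/80 94/25 143/30
  569/240 301/100 23/5
  35/18 779/240 4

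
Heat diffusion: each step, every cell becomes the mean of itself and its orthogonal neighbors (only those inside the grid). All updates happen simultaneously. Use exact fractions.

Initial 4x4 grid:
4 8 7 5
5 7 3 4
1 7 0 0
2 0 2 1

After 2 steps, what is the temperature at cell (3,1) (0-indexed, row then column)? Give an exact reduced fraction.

Answer: 15/8

Derivation:
Step 1: cell (3,1) = 11/4
Step 2: cell (3,1) = 15/8
Full grid after step 2:
  197/36 287/48 1307/240 169/36
  59/12 479/100 427/100 827/240
  3 179/50 58/25 153/80
  5/2 15/8 69/40 1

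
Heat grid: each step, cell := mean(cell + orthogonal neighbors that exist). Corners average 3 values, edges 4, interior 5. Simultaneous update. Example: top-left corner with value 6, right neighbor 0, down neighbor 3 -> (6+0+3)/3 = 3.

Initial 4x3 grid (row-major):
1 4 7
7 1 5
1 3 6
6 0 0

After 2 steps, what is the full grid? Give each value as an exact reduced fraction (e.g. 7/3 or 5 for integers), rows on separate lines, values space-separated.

Answer: 13/4 199/48 40/9
59/16 167/50 211/48
677/240 81/25 249/80
53/18 527/240 31/12

Derivation:
After step 1:
  4 13/4 16/3
  5/2 4 19/4
  17/4 11/5 7/2
  7/3 9/4 2
After step 2:
  13/4 199/48 40/9
  59/16 167/50 211/48
  677/240 81/25 249/80
  53/18 527/240 31/12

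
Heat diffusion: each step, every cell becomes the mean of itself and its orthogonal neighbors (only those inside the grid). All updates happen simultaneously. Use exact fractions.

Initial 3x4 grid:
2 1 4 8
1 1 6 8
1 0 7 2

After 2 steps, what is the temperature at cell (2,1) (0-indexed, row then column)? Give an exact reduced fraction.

Answer: 127/60

Derivation:
Step 1: cell (2,1) = 9/4
Step 2: cell (2,1) = 127/60
Full grid after step 2:
  55/36 593/240 1117/240 209/36
  101/80 5/2 43/10 353/60
  25/18 127/60 253/60 185/36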